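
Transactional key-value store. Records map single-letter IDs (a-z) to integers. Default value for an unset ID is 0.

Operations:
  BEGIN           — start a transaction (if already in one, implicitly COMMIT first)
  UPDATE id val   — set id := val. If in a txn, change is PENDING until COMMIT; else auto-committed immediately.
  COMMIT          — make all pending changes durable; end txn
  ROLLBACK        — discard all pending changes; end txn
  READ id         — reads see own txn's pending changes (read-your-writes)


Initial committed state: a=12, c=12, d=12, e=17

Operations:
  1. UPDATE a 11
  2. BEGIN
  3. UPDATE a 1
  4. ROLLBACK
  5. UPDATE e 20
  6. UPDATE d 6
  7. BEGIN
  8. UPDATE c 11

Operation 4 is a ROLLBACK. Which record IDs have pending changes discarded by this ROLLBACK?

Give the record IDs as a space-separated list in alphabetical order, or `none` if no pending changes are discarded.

Answer: a

Derivation:
Initial committed: {a=12, c=12, d=12, e=17}
Op 1: UPDATE a=11 (auto-commit; committed a=11)
Op 2: BEGIN: in_txn=True, pending={}
Op 3: UPDATE a=1 (pending; pending now {a=1})
Op 4: ROLLBACK: discarded pending ['a']; in_txn=False
Op 5: UPDATE e=20 (auto-commit; committed e=20)
Op 6: UPDATE d=6 (auto-commit; committed d=6)
Op 7: BEGIN: in_txn=True, pending={}
Op 8: UPDATE c=11 (pending; pending now {c=11})
ROLLBACK at op 4 discards: ['a']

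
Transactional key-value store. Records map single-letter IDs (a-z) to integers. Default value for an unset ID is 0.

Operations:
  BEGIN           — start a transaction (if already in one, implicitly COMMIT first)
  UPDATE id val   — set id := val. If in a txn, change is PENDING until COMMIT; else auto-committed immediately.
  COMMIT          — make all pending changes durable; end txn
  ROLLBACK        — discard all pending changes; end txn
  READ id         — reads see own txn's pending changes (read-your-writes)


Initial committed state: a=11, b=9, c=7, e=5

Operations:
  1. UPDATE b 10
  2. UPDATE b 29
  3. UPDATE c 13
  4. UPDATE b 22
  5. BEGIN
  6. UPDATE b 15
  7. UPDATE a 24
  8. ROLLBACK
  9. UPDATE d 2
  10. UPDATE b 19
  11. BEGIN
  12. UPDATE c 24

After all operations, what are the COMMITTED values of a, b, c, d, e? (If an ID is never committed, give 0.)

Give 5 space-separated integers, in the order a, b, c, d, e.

Initial committed: {a=11, b=9, c=7, e=5}
Op 1: UPDATE b=10 (auto-commit; committed b=10)
Op 2: UPDATE b=29 (auto-commit; committed b=29)
Op 3: UPDATE c=13 (auto-commit; committed c=13)
Op 4: UPDATE b=22 (auto-commit; committed b=22)
Op 5: BEGIN: in_txn=True, pending={}
Op 6: UPDATE b=15 (pending; pending now {b=15})
Op 7: UPDATE a=24 (pending; pending now {a=24, b=15})
Op 8: ROLLBACK: discarded pending ['a', 'b']; in_txn=False
Op 9: UPDATE d=2 (auto-commit; committed d=2)
Op 10: UPDATE b=19 (auto-commit; committed b=19)
Op 11: BEGIN: in_txn=True, pending={}
Op 12: UPDATE c=24 (pending; pending now {c=24})
Final committed: {a=11, b=19, c=13, d=2, e=5}

Answer: 11 19 13 2 5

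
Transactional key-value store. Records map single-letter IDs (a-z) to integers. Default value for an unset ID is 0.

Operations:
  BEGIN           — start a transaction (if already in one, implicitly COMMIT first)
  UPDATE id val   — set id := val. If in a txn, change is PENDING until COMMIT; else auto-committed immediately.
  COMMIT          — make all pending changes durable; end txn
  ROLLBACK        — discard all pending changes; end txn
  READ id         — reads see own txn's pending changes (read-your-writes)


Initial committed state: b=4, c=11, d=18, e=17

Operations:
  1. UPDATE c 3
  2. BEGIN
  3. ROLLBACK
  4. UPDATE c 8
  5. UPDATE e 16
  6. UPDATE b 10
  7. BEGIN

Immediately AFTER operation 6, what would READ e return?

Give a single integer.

Answer: 16

Derivation:
Initial committed: {b=4, c=11, d=18, e=17}
Op 1: UPDATE c=3 (auto-commit; committed c=3)
Op 2: BEGIN: in_txn=True, pending={}
Op 3: ROLLBACK: discarded pending []; in_txn=False
Op 4: UPDATE c=8 (auto-commit; committed c=8)
Op 5: UPDATE e=16 (auto-commit; committed e=16)
Op 6: UPDATE b=10 (auto-commit; committed b=10)
After op 6: visible(e) = 16 (pending={}, committed={b=10, c=8, d=18, e=16})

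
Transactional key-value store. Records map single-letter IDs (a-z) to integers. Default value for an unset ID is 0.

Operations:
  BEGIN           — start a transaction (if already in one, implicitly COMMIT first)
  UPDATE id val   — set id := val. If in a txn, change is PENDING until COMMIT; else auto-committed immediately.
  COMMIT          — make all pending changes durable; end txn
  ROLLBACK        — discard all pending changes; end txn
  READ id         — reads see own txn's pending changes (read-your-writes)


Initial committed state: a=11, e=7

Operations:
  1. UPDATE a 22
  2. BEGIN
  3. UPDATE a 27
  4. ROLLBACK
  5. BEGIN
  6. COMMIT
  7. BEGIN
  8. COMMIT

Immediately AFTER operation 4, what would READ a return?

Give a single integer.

Answer: 22

Derivation:
Initial committed: {a=11, e=7}
Op 1: UPDATE a=22 (auto-commit; committed a=22)
Op 2: BEGIN: in_txn=True, pending={}
Op 3: UPDATE a=27 (pending; pending now {a=27})
Op 4: ROLLBACK: discarded pending ['a']; in_txn=False
After op 4: visible(a) = 22 (pending={}, committed={a=22, e=7})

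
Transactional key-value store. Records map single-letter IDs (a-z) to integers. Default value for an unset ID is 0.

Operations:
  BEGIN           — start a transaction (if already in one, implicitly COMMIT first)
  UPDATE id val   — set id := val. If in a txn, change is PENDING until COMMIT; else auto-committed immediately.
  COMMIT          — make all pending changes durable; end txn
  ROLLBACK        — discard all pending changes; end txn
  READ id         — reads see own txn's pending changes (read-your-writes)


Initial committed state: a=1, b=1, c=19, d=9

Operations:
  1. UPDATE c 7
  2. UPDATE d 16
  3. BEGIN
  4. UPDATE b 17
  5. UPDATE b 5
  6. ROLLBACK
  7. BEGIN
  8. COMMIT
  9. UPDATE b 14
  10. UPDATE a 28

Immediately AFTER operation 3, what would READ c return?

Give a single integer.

Answer: 7

Derivation:
Initial committed: {a=1, b=1, c=19, d=9}
Op 1: UPDATE c=7 (auto-commit; committed c=7)
Op 2: UPDATE d=16 (auto-commit; committed d=16)
Op 3: BEGIN: in_txn=True, pending={}
After op 3: visible(c) = 7 (pending={}, committed={a=1, b=1, c=7, d=16})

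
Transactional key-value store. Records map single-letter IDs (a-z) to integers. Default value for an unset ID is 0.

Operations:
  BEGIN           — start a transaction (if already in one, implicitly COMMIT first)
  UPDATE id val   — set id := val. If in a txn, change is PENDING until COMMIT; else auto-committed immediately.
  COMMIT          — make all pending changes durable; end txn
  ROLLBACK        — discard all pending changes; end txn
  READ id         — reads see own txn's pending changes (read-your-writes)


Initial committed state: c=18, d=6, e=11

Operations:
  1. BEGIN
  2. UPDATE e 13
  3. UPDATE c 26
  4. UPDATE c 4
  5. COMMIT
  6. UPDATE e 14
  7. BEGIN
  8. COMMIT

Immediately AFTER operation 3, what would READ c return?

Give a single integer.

Answer: 26

Derivation:
Initial committed: {c=18, d=6, e=11}
Op 1: BEGIN: in_txn=True, pending={}
Op 2: UPDATE e=13 (pending; pending now {e=13})
Op 3: UPDATE c=26 (pending; pending now {c=26, e=13})
After op 3: visible(c) = 26 (pending={c=26, e=13}, committed={c=18, d=6, e=11})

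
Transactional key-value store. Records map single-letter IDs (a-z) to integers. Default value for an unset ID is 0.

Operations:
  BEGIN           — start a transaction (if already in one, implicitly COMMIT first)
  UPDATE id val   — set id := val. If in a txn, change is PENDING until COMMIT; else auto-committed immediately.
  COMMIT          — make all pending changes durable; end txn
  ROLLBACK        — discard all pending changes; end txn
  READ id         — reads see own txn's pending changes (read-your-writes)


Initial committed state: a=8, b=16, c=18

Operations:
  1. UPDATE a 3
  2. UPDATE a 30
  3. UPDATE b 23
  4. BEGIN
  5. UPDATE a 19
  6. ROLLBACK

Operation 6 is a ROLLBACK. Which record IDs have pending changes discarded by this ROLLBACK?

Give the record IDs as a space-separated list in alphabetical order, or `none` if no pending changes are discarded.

Initial committed: {a=8, b=16, c=18}
Op 1: UPDATE a=3 (auto-commit; committed a=3)
Op 2: UPDATE a=30 (auto-commit; committed a=30)
Op 3: UPDATE b=23 (auto-commit; committed b=23)
Op 4: BEGIN: in_txn=True, pending={}
Op 5: UPDATE a=19 (pending; pending now {a=19})
Op 6: ROLLBACK: discarded pending ['a']; in_txn=False
ROLLBACK at op 6 discards: ['a']

Answer: a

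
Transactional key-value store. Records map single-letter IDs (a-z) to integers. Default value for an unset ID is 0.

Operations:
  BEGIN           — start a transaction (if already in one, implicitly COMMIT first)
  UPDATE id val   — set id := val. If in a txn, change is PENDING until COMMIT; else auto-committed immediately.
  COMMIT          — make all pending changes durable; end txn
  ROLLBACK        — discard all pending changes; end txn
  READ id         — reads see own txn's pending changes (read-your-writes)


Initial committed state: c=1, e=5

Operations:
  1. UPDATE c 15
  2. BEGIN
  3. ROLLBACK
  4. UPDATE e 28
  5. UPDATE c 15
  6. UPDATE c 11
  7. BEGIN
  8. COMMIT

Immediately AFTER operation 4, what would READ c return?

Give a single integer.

Initial committed: {c=1, e=5}
Op 1: UPDATE c=15 (auto-commit; committed c=15)
Op 2: BEGIN: in_txn=True, pending={}
Op 3: ROLLBACK: discarded pending []; in_txn=False
Op 4: UPDATE e=28 (auto-commit; committed e=28)
After op 4: visible(c) = 15 (pending={}, committed={c=15, e=28})

Answer: 15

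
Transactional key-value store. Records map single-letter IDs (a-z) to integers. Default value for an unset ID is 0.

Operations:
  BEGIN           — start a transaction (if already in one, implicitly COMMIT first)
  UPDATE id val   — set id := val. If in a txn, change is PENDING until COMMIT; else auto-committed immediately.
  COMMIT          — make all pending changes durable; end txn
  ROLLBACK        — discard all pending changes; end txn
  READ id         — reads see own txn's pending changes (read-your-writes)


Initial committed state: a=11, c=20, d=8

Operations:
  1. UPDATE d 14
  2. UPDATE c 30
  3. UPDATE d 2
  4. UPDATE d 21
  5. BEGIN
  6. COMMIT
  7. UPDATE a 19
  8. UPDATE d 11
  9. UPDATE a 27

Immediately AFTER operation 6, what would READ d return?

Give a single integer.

Initial committed: {a=11, c=20, d=8}
Op 1: UPDATE d=14 (auto-commit; committed d=14)
Op 2: UPDATE c=30 (auto-commit; committed c=30)
Op 3: UPDATE d=2 (auto-commit; committed d=2)
Op 4: UPDATE d=21 (auto-commit; committed d=21)
Op 5: BEGIN: in_txn=True, pending={}
Op 6: COMMIT: merged [] into committed; committed now {a=11, c=30, d=21}
After op 6: visible(d) = 21 (pending={}, committed={a=11, c=30, d=21})

Answer: 21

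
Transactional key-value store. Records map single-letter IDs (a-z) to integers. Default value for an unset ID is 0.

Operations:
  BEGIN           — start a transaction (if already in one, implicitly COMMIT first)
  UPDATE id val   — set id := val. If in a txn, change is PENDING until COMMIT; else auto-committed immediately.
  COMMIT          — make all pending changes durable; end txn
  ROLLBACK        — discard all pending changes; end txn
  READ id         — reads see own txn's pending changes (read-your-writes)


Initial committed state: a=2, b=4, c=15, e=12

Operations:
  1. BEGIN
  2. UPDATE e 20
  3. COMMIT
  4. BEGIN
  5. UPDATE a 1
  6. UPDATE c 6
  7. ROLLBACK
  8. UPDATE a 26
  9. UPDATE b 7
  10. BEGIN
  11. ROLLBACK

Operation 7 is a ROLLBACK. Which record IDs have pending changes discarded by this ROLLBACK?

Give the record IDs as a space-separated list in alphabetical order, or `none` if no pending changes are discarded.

Answer: a c

Derivation:
Initial committed: {a=2, b=4, c=15, e=12}
Op 1: BEGIN: in_txn=True, pending={}
Op 2: UPDATE e=20 (pending; pending now {e=20})
Op 3: COMMIT: merged ['e'] into committed; committed now {a=2, b=4, c=15, e=20}
Op 4: BEGIN: in_txn=True, pending={}
Op 5: UPDATE a=1 (pending; pending now {a=1})
Op 6: UPDATE c=6 (pending; pending now {a=1, c=6})
Op 7: ROLLBACK: discarded pending ['a', 'c']; in_txn=False
Op 8: UPDATE a=26 (auto-commit; committed a=26)
Op 9: UPDATE b=7 (auto-commit; committed b=7)
Op 10: BEGIN: in_txn=True, pending={}
Op 11: ROLLBACK: discarded pending []; in_txn=False
ROLLBACK at op 7 discards: ['a', 'c']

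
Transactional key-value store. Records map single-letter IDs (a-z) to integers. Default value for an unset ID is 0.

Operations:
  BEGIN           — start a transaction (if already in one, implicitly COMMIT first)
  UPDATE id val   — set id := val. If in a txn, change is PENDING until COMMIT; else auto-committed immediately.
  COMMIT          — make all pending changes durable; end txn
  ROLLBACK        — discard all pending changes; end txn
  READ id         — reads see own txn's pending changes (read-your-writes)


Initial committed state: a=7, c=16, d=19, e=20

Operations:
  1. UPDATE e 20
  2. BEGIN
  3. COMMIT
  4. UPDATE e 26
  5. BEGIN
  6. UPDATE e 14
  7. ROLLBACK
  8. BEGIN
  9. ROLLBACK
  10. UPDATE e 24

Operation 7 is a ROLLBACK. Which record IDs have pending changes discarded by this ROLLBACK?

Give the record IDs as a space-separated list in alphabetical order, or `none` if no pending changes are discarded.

Answer: e

Derivation:
Initial committed: {a=7, c=16, d=19, e=20}
Op 1: UPDATE e=20 (auto-commit; committed e=20)
Op 2: BEGIN: in_txn=True, pending={}
Op 3: COMMIT: merged [] into committed; committed now {a=7, c=16, d=19, e=20}
Op 4: UPDATE e=26 (auto-commit; committed e=26)
Op 5: BEGIN: in_txn=True, pending={}
Op 6: UPDATE e=14 (pending; pending now {e=14})
Op 7: ROLLBACK: discarded pending ['e']; in_txn=False
Op 8: BEGIN: in_txn=True, pending={}
Op 9: ROLLBACK: discarded pending []; in_txn=False
Op 10: UPDATE e=24 (auto-commit; committed e=24)
ROLLBACK at op 7 discards: ['e']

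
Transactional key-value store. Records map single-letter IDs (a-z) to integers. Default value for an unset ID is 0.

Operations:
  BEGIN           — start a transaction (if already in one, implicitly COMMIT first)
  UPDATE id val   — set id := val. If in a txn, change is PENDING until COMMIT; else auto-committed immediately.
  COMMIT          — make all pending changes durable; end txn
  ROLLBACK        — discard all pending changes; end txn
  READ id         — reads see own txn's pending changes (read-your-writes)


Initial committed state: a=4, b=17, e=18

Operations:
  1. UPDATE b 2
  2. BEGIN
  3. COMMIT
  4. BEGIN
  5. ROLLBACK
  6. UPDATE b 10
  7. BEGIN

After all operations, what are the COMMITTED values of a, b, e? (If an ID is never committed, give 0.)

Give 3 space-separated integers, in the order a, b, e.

Answer: 4 10 18

Derivation:
Initial committed: {a=4, b=17, e=18}
Op 1: UPDATE b=2 (auto-commit; committed b=2)
Op 2: BEGIN: in_txn=True, pending={}
Op 3: COMMIT: merged [] into committed; committed now {a=4, b=2, e=18}
Op 4: BEGIN: in_txn=True, pending={}
Op 5: ROLLBACK: discarded pending []; in_txn=False
Op 6: UPDATE b=10 (auto-commit; committed b=10)
Op 7: BEGIN: in_txn=True, pending={}
Final committed: {a=4, b=10, e=18}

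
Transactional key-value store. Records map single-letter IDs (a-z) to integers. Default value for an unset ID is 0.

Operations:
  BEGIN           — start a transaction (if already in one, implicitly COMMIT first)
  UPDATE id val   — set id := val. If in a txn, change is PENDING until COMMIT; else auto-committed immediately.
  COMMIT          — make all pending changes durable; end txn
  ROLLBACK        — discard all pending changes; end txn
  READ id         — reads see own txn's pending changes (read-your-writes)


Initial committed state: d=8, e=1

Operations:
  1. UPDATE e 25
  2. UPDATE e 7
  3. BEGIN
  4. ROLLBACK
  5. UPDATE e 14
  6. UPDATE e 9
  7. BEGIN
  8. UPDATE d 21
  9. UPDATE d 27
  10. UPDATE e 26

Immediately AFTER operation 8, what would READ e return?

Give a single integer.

Initial committed: {d=8, e=1}
Op 1: UPDATE e=25 (auto-commit; committed e=25)
Op 2: UPDATE e=7 (auto-commit; committed e=7)
Op 3: BEGIN: in_txn=True, pending={}
Op 4: ROLLBACK: discarded pending []; in_txn=False
Op 5: UPDATE e=14 (auto-commit; committed e=14)
Op 6: UPDATE e=9 (auto-commit; committed e=9)
Op 7: BEGIN: in_txn=True, pending={}
Op 8: UPDATE d=21 (pending; pending now {d=21})
After op 8: visible(e) = 9 (pending={d=21}, committed={d=8, e=9})

Answer: 9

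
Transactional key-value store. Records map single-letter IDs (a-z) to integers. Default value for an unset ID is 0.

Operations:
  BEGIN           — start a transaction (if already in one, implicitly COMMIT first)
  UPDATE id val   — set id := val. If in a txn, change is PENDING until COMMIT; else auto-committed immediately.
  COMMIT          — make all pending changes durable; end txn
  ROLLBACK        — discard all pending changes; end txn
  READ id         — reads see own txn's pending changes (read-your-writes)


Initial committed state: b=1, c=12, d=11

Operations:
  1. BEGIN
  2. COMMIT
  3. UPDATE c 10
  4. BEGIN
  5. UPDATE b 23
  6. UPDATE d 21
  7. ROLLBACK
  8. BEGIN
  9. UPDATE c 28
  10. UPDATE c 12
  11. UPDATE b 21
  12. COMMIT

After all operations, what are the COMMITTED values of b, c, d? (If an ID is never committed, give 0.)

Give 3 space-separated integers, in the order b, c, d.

Answer: 21 12 11

Derivation:
Initial committed: {b=1, c=12, d=11}
Op 1: BEGIN: in_txn=True, pending={}
Op 2: COMMIT: merged [] into committed; committed now {b=1, c=12, d=11}
Op 3: UPDATE c=10 (auto-commit; committed c=10)
Op 4: BEGIN: in_txn=True, pending={}
Op 5: UPDATE b=23 (pending; pending now {b=23})
Op 6: UPDATE d=21 (pending; pending now {b=23, d=21})
Op 7: ROLLBACK: discarded pending ['b', 'd']; in_txn=False
Op 8: BEGIN: in_txn=True, pending={}
Op 9: UPDATE c=28 (pending; pending now {c=28})
Op 10: UPDATE c=12 (pending; pending now {c=12})
Op 11: UPDATE b=21 (pending; pending now {b=21, c=12})
Op 12: COMMIT: merged ['b', 'c'] into committed; committed now {b=21, c=12, d=11}
Final committed: {b=21, c=12, d=11}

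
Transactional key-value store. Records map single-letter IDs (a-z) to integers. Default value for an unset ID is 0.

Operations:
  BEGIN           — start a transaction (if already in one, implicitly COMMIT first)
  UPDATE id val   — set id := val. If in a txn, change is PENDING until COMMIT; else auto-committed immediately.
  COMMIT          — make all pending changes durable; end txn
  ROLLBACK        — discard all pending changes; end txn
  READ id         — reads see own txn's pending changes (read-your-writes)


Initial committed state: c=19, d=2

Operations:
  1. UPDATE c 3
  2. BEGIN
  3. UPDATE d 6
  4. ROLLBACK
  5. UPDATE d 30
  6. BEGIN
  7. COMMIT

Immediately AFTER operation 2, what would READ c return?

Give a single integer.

Initial committed: {c=19, d=2}
Op 1: UPDATE c=3 (auto-commit; committed c=3)
Op 2: BEGIN: in_txn=True, pending={}
After op 2: visible(c) = 3 (pending={}, committed={c=3, d=2})

Answer: 3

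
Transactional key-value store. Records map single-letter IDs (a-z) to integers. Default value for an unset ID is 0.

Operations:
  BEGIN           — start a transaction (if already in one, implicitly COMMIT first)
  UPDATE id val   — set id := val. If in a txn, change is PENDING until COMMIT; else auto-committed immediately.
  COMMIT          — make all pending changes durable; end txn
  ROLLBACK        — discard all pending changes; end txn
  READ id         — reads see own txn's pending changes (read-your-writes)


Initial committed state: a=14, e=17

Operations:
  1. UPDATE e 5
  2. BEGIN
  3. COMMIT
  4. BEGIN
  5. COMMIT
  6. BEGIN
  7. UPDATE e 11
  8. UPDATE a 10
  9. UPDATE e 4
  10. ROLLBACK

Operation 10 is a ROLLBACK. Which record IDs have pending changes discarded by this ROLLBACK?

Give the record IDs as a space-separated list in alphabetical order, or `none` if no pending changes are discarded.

Initial committed: {a=14, e=17}
Op 1: UPDATE e=5 (auto-commit; committed e=5)
Op 2: BEGIN: in_txn=True, pending={}
Op 3: COMMIT: merged [] into committed; committed now {a=14, e=5}
Op 4: BEGIN: in_txn=True, pending={}
Op 5: COMMIT: merged [] into committed; committed now {a=14, e=5}
Op 6: BEGIN: in_txn=True, pending={}
Op 7: UPDATE e=11 (pending; pending now {e=11})
Op 8: UPDATE a=10 (pending; pending now {a=10, e=11})
Op 9: UPDATE e=4 (pending; pending now {a=10, e=4})
Op 10: ROLLBACK: discarded pending ['a', 'e']; in_txn=False
ROLLBACK at op 10 discards: ['a', 'e']

Answer: a e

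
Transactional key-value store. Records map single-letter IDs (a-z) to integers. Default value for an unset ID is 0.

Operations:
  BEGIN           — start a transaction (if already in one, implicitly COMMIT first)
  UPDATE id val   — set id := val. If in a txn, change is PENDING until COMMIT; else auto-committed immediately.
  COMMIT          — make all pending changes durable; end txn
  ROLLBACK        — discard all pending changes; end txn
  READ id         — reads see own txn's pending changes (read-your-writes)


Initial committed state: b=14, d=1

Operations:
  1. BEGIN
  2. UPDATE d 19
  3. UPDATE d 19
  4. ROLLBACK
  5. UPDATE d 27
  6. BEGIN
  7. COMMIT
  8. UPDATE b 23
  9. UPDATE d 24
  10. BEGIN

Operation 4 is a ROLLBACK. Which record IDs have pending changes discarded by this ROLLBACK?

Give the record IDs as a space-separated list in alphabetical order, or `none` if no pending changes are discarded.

Answer: d

Derivation:
Initial committed: {b=14, d=1}
Op 1: BEGIN: in_txn=True, pending={}
Op 2: UPDATE d=19 (pending; pending now {d=19})
Op 3: UPDATE d=19 (pending; pending now {d=19})
Op 4: ROLLBACK: discarded pending ['d']; in_txn=False
Op 5: UPDATE d=27 (auto-commit; committed d=27)
Op 6: BEGIN: in_txn=True, pending={}
Op 7: COMMIT: merged [] into committed; committed now {b=14, d=27}
Op 8: UPDATE b=23 (auto-commit; committed b=23)
Op 9: UPDATE d=24 (auto-commit; committed d=24)
Op 10: BEGIN: in_txn=True, pending={}
ROLLBACK at op 4 discards: ['d']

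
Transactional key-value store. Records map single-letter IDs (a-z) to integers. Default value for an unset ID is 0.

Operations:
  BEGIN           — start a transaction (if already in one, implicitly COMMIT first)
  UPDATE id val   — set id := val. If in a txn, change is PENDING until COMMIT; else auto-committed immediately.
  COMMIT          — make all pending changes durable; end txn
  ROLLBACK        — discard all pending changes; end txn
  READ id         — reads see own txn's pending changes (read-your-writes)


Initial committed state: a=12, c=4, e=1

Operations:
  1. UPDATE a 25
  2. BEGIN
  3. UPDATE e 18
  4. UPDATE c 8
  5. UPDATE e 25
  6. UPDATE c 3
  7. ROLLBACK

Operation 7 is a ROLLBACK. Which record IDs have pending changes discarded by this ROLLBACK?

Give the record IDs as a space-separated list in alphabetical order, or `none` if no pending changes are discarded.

Initial committed: {a=12, c=4, e=1}
Op 1: UPDATE a=25 (auto-commit; committed a=25)
Op 2: BEGIN: in_txn=True, pending={}
Op 3: UPDATE e=18 (pending; pending now {e=18})
Op 4: UPDATE c=8 (pending; pending now {c=8, e=18})
Op 5: UPDATE e=25 (pending; pending now {c=8, e=25})
Op 6: UPDATE c=3 (pending; pending now {c=3, e=25})
Op 7: ROLLBACK: discarded pending ['c', 'e']; in_txn=False
ROLLBACK at op 7 discards: ['c', 'e']

Answer: c e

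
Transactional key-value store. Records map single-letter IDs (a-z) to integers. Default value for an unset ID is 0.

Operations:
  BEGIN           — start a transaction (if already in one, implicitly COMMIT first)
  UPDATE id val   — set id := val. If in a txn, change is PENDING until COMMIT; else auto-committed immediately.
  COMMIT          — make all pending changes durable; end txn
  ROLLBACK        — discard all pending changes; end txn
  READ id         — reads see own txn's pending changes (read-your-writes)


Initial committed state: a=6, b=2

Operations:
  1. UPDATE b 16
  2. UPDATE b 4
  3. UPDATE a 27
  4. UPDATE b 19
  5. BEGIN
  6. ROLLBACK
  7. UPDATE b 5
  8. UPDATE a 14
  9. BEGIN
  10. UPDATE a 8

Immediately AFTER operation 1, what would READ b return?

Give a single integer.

Answer: 16

Derivation:
Initial committed: {a=6, b=2}
Op 1: UPDATE b=16 (auto-commit; committed b=16)
After op 1: visible(b) = 16 (pending={}, committed={a=6, b=16})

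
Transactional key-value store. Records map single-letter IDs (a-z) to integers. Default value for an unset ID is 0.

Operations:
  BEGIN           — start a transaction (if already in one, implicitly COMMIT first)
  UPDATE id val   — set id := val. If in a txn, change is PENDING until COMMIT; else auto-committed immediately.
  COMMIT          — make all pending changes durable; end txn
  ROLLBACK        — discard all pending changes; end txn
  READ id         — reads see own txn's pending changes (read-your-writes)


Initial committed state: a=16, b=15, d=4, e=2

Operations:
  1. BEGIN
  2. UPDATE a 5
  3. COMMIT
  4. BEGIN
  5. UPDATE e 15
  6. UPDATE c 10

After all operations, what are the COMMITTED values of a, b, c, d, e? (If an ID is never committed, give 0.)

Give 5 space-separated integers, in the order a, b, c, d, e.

Answer: 5 15 0 4 2

Derivation:
Initial committed: {a=16, b=15, d=4, e=2}
Op 1: BEGIN: in_txn=True, pending={}
Op 2: UPDATE a=5 (pending; pending now {a=5})
Op 3: COMMIT: merged ['a'] into committed; committed now {a=5, b=15, d=4, e=2}
Op 4: BEGIN: in_txn=True, pending={}
Op 5: UPDATE e=15 (pending; pending now {e=15})
Op 6: UPDATE c=10 (pending; pending now {c=10, e=15})
Final committed: {a=5, b=15, d=4, e=2}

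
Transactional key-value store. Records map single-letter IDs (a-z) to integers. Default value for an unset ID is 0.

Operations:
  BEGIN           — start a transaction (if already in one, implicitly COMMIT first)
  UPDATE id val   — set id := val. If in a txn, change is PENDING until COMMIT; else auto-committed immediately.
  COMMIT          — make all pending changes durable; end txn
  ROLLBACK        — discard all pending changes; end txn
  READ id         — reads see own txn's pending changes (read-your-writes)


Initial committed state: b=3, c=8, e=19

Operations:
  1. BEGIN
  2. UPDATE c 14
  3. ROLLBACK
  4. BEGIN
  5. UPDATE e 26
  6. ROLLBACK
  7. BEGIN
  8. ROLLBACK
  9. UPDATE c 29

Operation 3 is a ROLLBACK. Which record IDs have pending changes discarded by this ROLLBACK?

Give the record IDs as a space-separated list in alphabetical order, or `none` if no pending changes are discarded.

Initial committed: {b=3, c=8, e=19}
Op 1: BEGIN: in_txn=True, pending={}
Op 2: UPDATE c=14 (pending; pending now {c=14})
Op 3: ROLLBACK: discarded pending ['c']; in_txn=False
Op 4: BEGIN: in_txn=True, pending={}
Op 5: UPDATE e=26 (pending; pending now {e=26})
Op 6: ROLLBACK: discarded pending ['e']; in_txn=False
Op 7: BEGIN: in_txn=True, pending={}
Op 8: ROLLBACK: discarded pending []; in_txn=False
Op 9: UPDATE c=29 (auto-commit; committed c=29)
ROLLBACK at op 3 discards: ['c']

Answer: c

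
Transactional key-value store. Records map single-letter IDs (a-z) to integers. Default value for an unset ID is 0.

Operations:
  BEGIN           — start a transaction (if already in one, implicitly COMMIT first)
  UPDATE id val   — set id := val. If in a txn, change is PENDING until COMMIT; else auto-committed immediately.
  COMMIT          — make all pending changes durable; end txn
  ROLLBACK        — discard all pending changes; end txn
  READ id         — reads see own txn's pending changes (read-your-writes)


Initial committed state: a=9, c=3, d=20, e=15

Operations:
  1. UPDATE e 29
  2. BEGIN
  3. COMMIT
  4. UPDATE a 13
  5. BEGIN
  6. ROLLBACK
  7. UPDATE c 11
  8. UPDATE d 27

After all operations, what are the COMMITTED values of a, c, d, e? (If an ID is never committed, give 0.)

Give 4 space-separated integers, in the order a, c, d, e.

Initial committed: {a=9, c=3, d=20, e=15}
Op 1: UPDATE e=29 (auto-commit; committed e=29)
Op 2: BEGIN: in_txn=True, pending={}
Op 3: COMMIT: merged [] into committed; committed now {a=9, c=3, d=20, e=29}
Op 4: UPDATE a=13 (auto-commit; committed a=13)
Op 5: BEGIN: in_txn=True, pending={}
Op 6: ROLLBACK: discarded pending []; in_txn=False
Op 7: UPDATE c=11 (auto-commit; committed c=11)
Op 8: UPDATE d=27 (auto-commit; committed d=27)
Final committed: {a=13, c=11, d=27, e=29}

Answer: 13 11 27 29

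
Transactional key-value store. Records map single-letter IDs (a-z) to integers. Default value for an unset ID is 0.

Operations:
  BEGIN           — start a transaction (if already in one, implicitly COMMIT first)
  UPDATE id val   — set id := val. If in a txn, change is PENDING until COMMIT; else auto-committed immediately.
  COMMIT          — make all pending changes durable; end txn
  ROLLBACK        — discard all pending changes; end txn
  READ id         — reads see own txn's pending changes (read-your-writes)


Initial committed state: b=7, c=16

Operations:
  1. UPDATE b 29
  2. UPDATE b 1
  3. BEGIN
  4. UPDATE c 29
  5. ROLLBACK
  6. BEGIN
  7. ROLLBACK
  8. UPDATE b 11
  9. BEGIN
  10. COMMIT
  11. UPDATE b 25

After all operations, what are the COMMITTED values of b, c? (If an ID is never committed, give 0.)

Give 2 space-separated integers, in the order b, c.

Answer: 25 16

Derivation:
Initial committed: {b=7, c=16}
Op 1: UPDATE b=29 (auto-commit; committed b=29)
Op 2: UPDATE b=1 (auto-commit; committed b=1)
Op 3: BEGIN: in_txn=True, pending={}
Op 4: UPDATE c=29 (pending; pending now {c=29})
Op 5: ROLLBACK: discarded pending ['c']; in_txn=False
Op 6: BEGIN: in_txn=True, pending={}
Op 7: ROLLBACK: discarded pending []; in_txn=False
Op 8: UPDATE b=11 (auto-commit; committed b=11)
Op 9: BEGIN: in_txn=True, pending={}
Op 10: COMMIT: merged [] into committed; committed now {b=11, c=16}
Op 11: UPDATE b=25 (auto-commit; committed b=25)
Final committed: {b=25, c=16}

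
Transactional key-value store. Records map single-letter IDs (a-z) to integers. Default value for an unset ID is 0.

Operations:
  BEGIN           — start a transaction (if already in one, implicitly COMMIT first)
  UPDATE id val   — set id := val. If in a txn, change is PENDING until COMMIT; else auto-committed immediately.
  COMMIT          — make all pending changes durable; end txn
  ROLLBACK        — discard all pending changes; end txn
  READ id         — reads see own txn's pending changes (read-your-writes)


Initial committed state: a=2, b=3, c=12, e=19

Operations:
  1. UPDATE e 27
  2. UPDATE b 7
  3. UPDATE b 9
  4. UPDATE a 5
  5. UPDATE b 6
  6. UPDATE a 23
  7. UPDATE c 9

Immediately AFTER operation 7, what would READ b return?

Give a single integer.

Initial committed: {a=2, b=3, c=12, e=19}
Op 1: UPDATE e=27 (auto-commit; committed e=27)
Op 2: UPDATE b=7 (auto-commit; committed b=7)
Op 3: UPDATE b=9 (auto-commit; committed b=9)
Op 4: UPDATE a=5 (auto-commit; committed a=5)
Op 5: UPDATE b=6 (auto-commit; committed b=6)
Op 6: UPDATE a=23 (auto-commit; committed a=23)
Op 7: UPDATE c=9 (auto-commit; committed c=9)
After op 7: visible(b) = 6 (pending={}, committed={a=23, b=6, c=9, e=27})

Answer: 6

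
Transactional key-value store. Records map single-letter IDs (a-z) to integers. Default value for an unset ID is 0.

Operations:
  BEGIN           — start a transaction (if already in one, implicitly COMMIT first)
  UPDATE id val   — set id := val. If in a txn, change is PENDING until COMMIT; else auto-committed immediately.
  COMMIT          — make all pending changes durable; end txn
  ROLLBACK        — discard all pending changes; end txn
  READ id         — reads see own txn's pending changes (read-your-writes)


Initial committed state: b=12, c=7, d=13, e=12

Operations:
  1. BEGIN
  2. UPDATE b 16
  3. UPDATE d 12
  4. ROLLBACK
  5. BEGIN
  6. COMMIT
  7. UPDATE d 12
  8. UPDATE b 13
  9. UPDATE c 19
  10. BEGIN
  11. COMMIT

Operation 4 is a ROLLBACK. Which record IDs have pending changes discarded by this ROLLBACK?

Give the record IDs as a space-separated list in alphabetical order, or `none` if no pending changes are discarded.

Initial committed: {b=12, c=7, d=13, e=12}
Op 1: BEGIN: in_txn=True, pending={}
Op 2: UPDATE b=16 (pending; pending now {b=16})
Op 3: UPDATE d=12 (pending; pending now {b=16, d=12})
Op 4: ROLLBACK: discarded pending ['b', 'd']; in_txn=False
Op 5: BEGIN: in_txn=True, pending={}
Op 6: COMMIT: merged [] into committed; committed now {b=12, c=7, d=13, e=12}
Op 7: UPDATE d=12 (auto-commit; committed d=12)
Op 8: UPDATE b=13 (auto-commit; committed b=13)
Op 9: UPDATE c=19 (auto-commit; committed c=19)
Op 10: BEGIN: in_txn=True, pending={}
Op 11: COMMIT: merged [] into committed; committed now {b=13, c=19, d=12, e=12}
ROLLBACK at op 4 discards: ['b', 'd']

Answer: b d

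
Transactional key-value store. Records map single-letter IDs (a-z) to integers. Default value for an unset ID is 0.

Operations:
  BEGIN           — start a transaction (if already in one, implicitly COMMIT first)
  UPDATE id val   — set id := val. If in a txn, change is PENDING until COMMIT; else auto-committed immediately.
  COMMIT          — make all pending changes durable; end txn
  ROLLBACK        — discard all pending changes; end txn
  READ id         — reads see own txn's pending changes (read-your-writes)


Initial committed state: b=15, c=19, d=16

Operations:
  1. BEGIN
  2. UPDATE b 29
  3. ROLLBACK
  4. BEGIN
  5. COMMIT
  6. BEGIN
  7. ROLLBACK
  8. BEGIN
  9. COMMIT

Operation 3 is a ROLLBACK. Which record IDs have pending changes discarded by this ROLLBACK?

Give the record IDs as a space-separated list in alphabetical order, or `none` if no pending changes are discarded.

Answer: b

Derivation:
Initial committed: {b=15, c=19, d=16}
Op 1: BEGIN: in_txn=True, pending={}
Op 2: UPDATE b=29 (pending; pending now {b=29})
Op 3: ROLLBACK: discarded pending ['b']; in_txn=False
Op 4: BEGIN: in_txn=True, pending={}
Op 5: COMMIT: merged [] into committed; committed now {b=15, c=19, d=16}
Op 6: BEGIN: in_txn=True, pending={}
Op 7: ROLLBACK: discarded pending []; in_txn=False
Op 8: BEGIN: in_txn=True, pending={}
Op 9: COMMIT: merged [] into committed; committed now {b=15, c=19, d=16}
ROLLBACK at op 3 discards: ['b']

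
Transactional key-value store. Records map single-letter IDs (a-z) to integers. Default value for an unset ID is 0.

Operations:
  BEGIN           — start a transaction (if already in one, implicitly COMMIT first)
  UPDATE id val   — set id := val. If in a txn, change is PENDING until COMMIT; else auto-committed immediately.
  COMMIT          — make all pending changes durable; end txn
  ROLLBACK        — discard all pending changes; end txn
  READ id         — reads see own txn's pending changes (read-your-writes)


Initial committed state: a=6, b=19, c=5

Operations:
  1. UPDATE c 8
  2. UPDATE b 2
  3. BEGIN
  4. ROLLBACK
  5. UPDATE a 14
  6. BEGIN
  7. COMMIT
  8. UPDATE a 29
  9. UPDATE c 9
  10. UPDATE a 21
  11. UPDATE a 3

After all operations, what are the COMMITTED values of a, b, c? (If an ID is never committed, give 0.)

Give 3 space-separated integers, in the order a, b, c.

Answer: 3 2 9

Derivation:
Initial committed: {a=6, b=19, c=5}
Op 1: UPDATE c=8 (auto-commit; committed c=8)
Op 2: UPDATE b=2 (auto-commit; committed b=2)
Op 3: BEGIN: in_txn=True, pending={}
Op 4: ROLLBACK: discarded pending []; in_txn=False
Op 5: UPDATE a=14 (auto-commit; committed a=14)
Op 6: BEGIN: in_txn=True, pending={}
Op 7: COMMIT: merged [] into committed; committed now {a=14, b=2, c=8}
Op 8: UPDATE a=29 (auto-commit; committed a=29)
Op 9: UPDATE c=9 (auto-commit; committed c=9)
Op 10: UPDATE a=21 (auto-commit; committed a=21)
Op 11: UPDATE a=3 (auto-commit; committed a=3)
Final committed: {a=3, b=2, c=9}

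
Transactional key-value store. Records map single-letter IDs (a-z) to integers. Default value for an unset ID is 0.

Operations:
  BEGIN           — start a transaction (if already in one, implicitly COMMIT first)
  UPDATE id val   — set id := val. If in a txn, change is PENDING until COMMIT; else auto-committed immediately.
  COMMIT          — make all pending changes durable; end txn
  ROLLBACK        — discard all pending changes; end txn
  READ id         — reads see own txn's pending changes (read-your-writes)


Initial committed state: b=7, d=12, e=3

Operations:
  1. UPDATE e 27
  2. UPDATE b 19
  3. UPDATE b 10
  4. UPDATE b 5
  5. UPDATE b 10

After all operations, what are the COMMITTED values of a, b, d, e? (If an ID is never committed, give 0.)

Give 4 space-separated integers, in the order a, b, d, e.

Answer: 0 10 12 27

Derivation:
Initial committed: {b=7, d=12, e=3}
Op 1: UPDATE e=27 (auto-commit; committed e=27)
Op 2: UPDATE b=19 (auto-commit; committed b=19)
Op 3: UPDATE b=10 (auto-commit; committed b=10)
Op 4: UPDATE b=5 (auto-commit; committed b=5)
Op 5: UPDATE b=10 (auto-commit; committed b=10)
Final committed: {b=10, d=12, e=27}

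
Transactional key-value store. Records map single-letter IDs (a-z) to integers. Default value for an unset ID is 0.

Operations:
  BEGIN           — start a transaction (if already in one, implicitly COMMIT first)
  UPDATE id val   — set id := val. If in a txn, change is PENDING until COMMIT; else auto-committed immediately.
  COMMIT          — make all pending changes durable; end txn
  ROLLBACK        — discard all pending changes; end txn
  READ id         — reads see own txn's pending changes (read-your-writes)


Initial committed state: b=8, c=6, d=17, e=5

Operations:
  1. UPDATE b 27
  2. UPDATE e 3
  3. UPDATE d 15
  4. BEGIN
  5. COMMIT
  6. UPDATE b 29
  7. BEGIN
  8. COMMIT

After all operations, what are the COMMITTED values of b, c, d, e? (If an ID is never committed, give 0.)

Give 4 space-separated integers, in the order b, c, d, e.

Answer: 29 6 15 3

Derivation:
Initial committed: {b=8, c=6, d=17, e=5}
Op 1: UPDATE b=27 (auto-commit; committed b=27)
Op 2: UPDATE e=3 (auto-commit; committed e=3)
Op 3: UPDATE d=15 (auto-commit; committed d=15)
Op 4: BEGIN: in_txn=True, pending={}
Op 5: COMMIT: merged [] into committed; committed now {b=27, c=6, d=15, e=3}
Op 6: UPDATE b=29 (auto-commit; committed b=29)
Op 7: BEGIN: in_txn=True, pending={}
Op 8: COMMIT: merged [] into committed; committed now {b=29, c=6, d=15, e=3}
Final committed: {b=29, c=6, d=15, e=3}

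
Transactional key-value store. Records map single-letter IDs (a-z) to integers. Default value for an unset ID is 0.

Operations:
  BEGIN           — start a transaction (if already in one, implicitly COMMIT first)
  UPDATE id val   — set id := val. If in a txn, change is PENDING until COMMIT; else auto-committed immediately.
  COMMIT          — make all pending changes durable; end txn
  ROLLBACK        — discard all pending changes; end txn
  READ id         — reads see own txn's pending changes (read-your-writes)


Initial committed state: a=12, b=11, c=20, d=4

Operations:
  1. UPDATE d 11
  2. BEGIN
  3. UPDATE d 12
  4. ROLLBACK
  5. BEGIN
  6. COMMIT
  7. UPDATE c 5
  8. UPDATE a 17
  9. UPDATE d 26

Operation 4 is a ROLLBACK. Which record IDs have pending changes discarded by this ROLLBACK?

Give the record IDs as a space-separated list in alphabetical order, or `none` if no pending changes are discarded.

Answer: d

Derivation:
Initial committed: {a=12, b=11, c=20, d=4}
Op 1: UPDATE d=11 (auto-commit; committed d=11)
Op 2: BEGIN: in_txn=True, pending={}
Op 3: UPDATE d=12 (pending; pending now {d=12})
Op 4: ROLLBACK: discarded pending ['d']; in_txn=False
Op 5: BEGIN: in_txn=True, pending={}
Op 6: COMMIT: merged [] into committed; committed now {a=12, b=11, c=20, d=11}
Op 7: UPDATE c=5 (auto-commit; committed c=5)
Op 8: UPDATE a=17 (auto-commit; committed a=17)
Op 9: UPDATE d=26 (auto-commit; committed d=26)
ROLLBACK at op 4 discards: ['d']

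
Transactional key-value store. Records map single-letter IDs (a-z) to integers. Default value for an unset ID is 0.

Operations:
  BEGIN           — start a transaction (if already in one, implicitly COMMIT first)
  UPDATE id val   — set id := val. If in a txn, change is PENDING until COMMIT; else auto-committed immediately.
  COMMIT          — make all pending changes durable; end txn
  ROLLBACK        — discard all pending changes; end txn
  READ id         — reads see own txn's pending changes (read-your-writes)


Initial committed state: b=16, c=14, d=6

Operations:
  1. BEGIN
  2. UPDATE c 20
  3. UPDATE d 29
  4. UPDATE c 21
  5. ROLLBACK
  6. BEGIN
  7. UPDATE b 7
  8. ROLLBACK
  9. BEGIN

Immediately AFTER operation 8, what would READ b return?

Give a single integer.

Answer: 16

Derivation:
Initial committed: {b=16, c=14, d=6}
Op 1: BEGIN: in_txn=True, pending={}
Op 2: UPDATE c=20 (pending; pending now {c=20})
Op 3: UPDATE d=29 (pending; pending now {c=20, d=29})
Op 4: UPDATE c=21 (pending; pending now {c=21, d=29})
Op 5: ROLLBACK: discarded pending ['c', 'd']; in_txn=False
Op 6: BEGIN: in_txn=True, pending={}
Op 7: UPDATE b=7 (pending; pending now {b=7})
Op 8: ROLLBACK: discarded pending ['b']; in_txn=False
After op 8: visible(b) = 16 (pending={}, committed={b=16, c=14, d=6})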